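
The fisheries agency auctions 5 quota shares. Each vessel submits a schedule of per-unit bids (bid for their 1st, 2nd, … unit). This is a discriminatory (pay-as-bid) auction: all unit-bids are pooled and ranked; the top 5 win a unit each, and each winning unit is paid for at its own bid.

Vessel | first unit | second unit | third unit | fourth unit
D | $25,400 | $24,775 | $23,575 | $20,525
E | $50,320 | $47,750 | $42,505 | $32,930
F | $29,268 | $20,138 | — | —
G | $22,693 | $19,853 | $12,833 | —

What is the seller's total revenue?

Total revenue: $202,773

Merging the schedules and taking the best 5: 50,320 (E-1), 47,750 (E-2), 42,505 (E-3), 32,930 (E-4), 29,268 (F-1)
Next rejected bid: $25,400 (not a price — pay-as-bid).
Each winning unit pays its own bid.
Revenue = 50,320 + 47,750 + 42,505 + 32,930 + 29,268 = $202,773.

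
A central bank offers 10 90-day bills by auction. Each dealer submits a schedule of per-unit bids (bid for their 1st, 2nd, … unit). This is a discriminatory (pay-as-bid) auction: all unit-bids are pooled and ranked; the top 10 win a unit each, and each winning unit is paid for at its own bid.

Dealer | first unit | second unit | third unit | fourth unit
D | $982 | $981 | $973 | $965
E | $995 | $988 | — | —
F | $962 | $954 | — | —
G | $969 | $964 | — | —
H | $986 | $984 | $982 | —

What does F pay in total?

F pays $0

Merging the schedules and taking the best 10: 995 (E-1), 988 (E-2), 986 (H-1), 984 (H-2), 982 (D-1), 982 (H-3), 981 (D-2), 973 (D-3), 969 (G-1), 965 (D-4)
Next rejected bid: $964 (not a price — pay-as-bid).
F wins no units.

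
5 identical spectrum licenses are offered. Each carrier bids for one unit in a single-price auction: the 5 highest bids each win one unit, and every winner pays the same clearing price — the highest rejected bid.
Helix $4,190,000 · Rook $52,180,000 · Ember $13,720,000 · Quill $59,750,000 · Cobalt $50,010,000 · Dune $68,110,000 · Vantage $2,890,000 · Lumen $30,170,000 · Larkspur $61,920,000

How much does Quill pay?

Quill pays $30,170,000

Bids ranked high→low: 68,110,000 (Dune), 61,920,000 (Larkspur), 59,750,000 (Quill), 52,180,000 (Rook), 50,010,000 (Cobalt), 30,170,000 (Lumen), 13,720,000 (Ember), …
The 5 highest are Dune, Larkspur, Quill, Rook, Cobalt.
First losing bid is Lumen's $30,170,000, which sets the uniform price.
Quill wins → pays $30,170,000.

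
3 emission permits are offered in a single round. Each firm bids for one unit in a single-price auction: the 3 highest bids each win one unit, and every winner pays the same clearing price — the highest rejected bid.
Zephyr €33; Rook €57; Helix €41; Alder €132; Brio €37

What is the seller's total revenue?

Sorting: 132 (Alder), 57 (Rook), 41 (Helix), 37 (Brio), 33 (Zephyr)
The 3 highest are Alder, Rook, Helix.
Highest unsuccessful bid: €37 → clearing price.
Total revenue = 3 × €37 = €111.

Total revenue: €111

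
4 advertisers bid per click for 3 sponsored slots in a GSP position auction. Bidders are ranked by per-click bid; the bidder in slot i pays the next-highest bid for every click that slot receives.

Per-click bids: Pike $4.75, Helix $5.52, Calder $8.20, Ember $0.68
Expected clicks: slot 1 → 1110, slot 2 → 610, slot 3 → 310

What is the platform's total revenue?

Per-click bids in order: $8.20 (Calder) > $5.52 (Helix) > $4.75 (Pike) > $0.68 (Ember)
Slot 1: Calder pays $5.52 × 1110 = $6127.20
Slot 2: Helix pays $4.75 × 610 = $2897.50
Slot 3: Pike pays $0.68 × 310 = $210.80
Total = $9235.50

Total revenue: $9235.50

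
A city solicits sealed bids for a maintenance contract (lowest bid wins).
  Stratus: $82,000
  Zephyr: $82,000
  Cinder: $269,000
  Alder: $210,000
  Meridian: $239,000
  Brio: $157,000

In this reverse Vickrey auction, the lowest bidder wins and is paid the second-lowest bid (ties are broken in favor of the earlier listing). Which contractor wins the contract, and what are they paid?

Bids in order: 82,000 (Stratus) < 82,000 (Zephyr) < 157,000 (Brio) < 210,000 (Alder) < 239,000 (Meridian) < 269,000 (Cinder)
Tie at $82,000 → Stratus wins by tie-break.
Stratus is lowest; is paid the second-lowest bid, $82,000.

Stratus is paid $82,000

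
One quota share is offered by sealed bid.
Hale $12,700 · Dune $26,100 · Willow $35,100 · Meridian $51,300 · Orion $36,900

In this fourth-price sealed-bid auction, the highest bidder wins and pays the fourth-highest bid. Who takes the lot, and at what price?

Meridian pays $26,100

Rule: the highest bidder wins and pays the fourth-highest bid.
Bids ranked: 51,300 (Meridian) > 36,900 (Orion) > 35,100 (Willow) > 26,100 (Dune) > 12,700 (Hale)
Meridian is highest; pays the fourth-highest bid, $26,100.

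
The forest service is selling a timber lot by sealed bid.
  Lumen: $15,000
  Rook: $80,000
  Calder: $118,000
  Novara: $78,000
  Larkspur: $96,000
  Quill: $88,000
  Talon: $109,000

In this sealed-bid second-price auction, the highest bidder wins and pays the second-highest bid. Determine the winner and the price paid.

Calder pays $109,000

Rule: the highest bidder wins and pays the second-highest bid.
Bids in order: 118,000 (Calder) > 109,000 (Talon) > 96,000 (Larkspur) > 88,000 (Quill) > 80,000 (Rook) > 78,000 (Novara) > …
Calder is highest; pays the second-highest bid, $109,000.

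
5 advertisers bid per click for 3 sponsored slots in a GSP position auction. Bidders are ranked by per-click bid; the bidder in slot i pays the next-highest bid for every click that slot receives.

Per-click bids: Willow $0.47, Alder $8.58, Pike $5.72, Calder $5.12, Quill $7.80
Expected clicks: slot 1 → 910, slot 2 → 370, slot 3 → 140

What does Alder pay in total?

Alder pays $7098.00

Per-click bids in order: $8.58 (Alder) > $7.80 (Quill) > $5.72 (Pike) > $5.12 (Calder) > …
Alder holds slot 1 → pays next bid $7.80 × 910 clicks = $7098.00.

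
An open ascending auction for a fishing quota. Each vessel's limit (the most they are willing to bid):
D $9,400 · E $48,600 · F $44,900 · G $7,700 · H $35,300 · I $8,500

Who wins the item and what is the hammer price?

E wins at $44,900

Limits in order: 48,600 (E) > 44,900 (F) > 35,300 (H) > 9,400 (D) > 8,500 (I) > 7,700 (G)
Once the price passes $44,900, only E is left; the hammer falls at F's limit of $44,900.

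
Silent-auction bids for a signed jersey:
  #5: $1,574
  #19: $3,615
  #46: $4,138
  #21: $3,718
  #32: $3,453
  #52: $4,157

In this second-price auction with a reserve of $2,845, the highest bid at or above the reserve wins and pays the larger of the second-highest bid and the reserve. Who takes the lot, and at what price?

#52 pays $4,138

Sorting bids: 4,157 (#52) > 4,138 (#46) > 3,718 (#21) > 3,615 (#19) > 3,453 (#32) > 1,574 (#5)
Highest eligible bid: #52 at $4,157.
Second-highest bid $4,138 exceeds the reserve $2,845 → payment $4,138.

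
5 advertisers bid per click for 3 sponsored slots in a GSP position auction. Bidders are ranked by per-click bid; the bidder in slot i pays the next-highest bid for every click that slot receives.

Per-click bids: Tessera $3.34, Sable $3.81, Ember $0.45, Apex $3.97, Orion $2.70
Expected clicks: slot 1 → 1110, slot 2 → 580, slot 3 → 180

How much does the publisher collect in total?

Total revenue: $6652.30

Sorting advertisers: $3.97 (Apex) > $3.81 (Sable) > $3.34 (Tessera) > $2.70 (Orion) > …
Slot 1: Apex pays $3.81 × 1110 = $4229.10
Slot 2: Sable pays $3.34 × 580 = $1937.20
Slot 3: Tessera pays $2.70 × 180 = $486.00
Total = $6652.30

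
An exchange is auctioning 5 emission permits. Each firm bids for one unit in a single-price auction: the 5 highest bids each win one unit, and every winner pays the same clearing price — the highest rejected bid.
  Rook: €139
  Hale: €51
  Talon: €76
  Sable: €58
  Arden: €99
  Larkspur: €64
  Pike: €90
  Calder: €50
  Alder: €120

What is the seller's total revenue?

Ordering the bids: 139 (Rook), 120 (Alder), 99 (Arden), 90 (Pike), 76 (Talon), 64 (Larkspur), 58 (Sable), …
The 5 highest are Rook, Alder, Arden, Pike, Talon.
Highest unsuccessful bid: €64 → clearing price.
Total revenue = 5 × €64 = €320.

Total revenue: €320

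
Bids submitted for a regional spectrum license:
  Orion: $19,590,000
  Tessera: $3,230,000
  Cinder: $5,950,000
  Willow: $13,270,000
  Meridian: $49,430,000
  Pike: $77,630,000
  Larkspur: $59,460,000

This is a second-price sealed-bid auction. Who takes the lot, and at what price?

Pike pays $59,460,000

Bids in order: 77,630,000 (Pike) > 59,460,000 (Larkspur) > 49,430,000 (Meridian) > 19,590,000 (Orion) > 13,270,000 (Willow) > 5,950,000 (Cinder) > …
Second-price: Pike pays Larkspur's bid of $59,460,000.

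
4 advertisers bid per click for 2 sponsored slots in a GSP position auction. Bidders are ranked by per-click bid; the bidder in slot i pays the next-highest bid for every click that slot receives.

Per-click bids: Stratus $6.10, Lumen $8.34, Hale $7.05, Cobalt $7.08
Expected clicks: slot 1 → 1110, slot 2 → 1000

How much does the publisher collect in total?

Sorting advertisers: $8.34 (Lumen) > $7.08 (Cobalt) > $7.05 (Hale) > …
Slot 1: Lumen pays $7.08 × 1110 = $7858.80
Slot 2: Cobalt pays $7.05 × 1000 = $7050.00
Total = $14908.80

Total revenue: $14908.80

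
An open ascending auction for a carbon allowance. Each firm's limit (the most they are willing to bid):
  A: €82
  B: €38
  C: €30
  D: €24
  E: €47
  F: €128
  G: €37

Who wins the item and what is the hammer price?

F wins at €82

Ascending (English) auction: the price rises until one bidder remains; the winner pays the price at which the last rival dropped out.
Limits ranked: 128 (F) > 82 (A) > 47 (E) > 38 (B) > 37 (G) > 30 (C) > …
Once the price passes €82, only F is left; the hammer falls at A's limit of €82.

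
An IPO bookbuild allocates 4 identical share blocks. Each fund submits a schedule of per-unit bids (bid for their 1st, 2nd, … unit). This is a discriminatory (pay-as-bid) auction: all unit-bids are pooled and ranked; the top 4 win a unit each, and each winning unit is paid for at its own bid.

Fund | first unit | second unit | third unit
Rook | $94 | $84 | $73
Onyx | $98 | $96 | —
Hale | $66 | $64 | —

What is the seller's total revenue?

Total revenue: $372

Pooled unit-bids ranked (top 4): 98 (Onyx-1), 96 (Onyx-2), 94 (Rook-1), 84 (Rook-2)
Next rejected bid: $73 (not a price — pay-as-bid).
Each winning unit pays its own bid.
Revenue = 98 + 96 + 94 + 84 = $372.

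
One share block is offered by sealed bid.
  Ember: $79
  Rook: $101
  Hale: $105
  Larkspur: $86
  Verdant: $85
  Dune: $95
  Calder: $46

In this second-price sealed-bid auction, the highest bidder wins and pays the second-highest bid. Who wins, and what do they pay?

Second-price sealed-bid auction: the highest bidder wins and pays the second-highest bid.
Bids ranked: 105 (Hale) > 101 (Rook) > 95 (Dune) > 86 (Larkspur) > 85 (Verdant) > 79 (Ember) > …
Second-price: Hale pays Rook's bid of $101.

Hale pays $101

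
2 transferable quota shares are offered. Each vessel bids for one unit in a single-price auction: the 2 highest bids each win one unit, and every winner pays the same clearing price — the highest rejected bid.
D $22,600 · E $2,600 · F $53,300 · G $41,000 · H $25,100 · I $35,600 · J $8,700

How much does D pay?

D pays $0

Sorting: 53,300 (F), 41,000 (G), 35,600 (I), 25,100 (H), …
The 2 highest are F, G.
First losing bid is I's $35,600, which sets the uniform price.
D does not win → pays $0.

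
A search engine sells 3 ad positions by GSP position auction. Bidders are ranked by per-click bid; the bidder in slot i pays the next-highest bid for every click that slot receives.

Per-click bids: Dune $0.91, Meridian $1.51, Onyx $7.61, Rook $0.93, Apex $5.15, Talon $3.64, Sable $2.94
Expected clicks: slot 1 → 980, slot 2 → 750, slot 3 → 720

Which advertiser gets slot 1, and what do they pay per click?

Onyx; $5.15 per click

Sorting advertisers: $7.61 (Onyx) > $5.15 (Apex) > $3.64 (Talon) > $2.94 (Sable) > …
Slot 1 goes to the first-ranked bidder, Onyx, who pays the next bid down: $5.15/click.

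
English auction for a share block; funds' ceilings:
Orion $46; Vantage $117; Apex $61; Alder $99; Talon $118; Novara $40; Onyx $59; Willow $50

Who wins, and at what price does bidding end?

Open ascending-bid auction: the price rises until one bidder remains; the winner pays the price at which the last rival dropped out.
Limits ranked: 118 (Talon) > 117 (Vantage) > 99 (Alder) > 61 (Apex) > 59 (Onyx) > 50 (Willow) > …
Once the price passes $117, only Talon is left; the hammer falls at Vantage's limit of $117.

Talon wins at $117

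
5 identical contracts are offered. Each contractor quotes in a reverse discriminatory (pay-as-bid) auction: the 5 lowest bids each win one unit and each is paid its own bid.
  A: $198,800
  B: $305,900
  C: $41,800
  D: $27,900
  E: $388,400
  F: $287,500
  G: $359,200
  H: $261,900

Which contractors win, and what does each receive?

D $27,900, C $41,800, A $198,800, H $261,900, F $287,500

Ordering the bids: 27,900 (D), 41,800 (C), 198,800 (A), 261,900 (H), 287,500 (F), 305,900 (B), 359,200 (G), …
The 5 lowest are D, C, A, H, F.
Each winner is paid its own bid: D $27,900, C $41,800, A $198,800, H $261,900, F $287,500.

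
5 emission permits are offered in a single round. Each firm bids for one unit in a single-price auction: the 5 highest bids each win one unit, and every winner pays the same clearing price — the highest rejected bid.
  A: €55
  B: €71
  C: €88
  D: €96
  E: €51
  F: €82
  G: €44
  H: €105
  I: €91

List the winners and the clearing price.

Ordering the bids: 105 (H), 96 (D), 91 (I), 88 (C), 82 (F), 71 (B), 55 (A), …
Top 5: H, D, I, C, F.
Highest unsuccessful bid: €71 → clearing price.

H, D, I, C, F; each pays €71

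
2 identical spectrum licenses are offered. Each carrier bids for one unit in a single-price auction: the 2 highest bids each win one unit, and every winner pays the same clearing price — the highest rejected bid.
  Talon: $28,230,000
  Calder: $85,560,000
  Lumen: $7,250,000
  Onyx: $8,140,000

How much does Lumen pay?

Lumen pays $0

Bids ranked high→low: 85,560,000 (Calder), 28,230,000 (Talon), 8,140,000 (Onyx), 7,250,000 (Lumen)
The 2 highest are Calder, Talon.
First losing bid is Onyx's $8,140,000, which sets the uniform price.
Lumen does not win → pays $0.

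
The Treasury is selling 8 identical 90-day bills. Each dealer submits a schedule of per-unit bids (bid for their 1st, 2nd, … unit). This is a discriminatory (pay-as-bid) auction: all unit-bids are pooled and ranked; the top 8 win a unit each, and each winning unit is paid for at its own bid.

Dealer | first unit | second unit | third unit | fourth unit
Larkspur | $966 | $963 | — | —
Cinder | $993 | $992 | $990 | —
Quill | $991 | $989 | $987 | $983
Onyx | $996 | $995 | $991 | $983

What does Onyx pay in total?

Onyx pays $2,982

Pooled unit-bids ranked (top 8): 996 (Onyx-1), 995 (Onyx-2), 993 (Cinder-1), 992 (Cinder-2), 991 (Quill-1), 991 (Onyx-3), 990 (Cinder-3), 989 (Quill-2)
Next rejected bid: $987 (not a price — pay-as-bid).
Onyx's winning unit-bids: 996 + 995 + 991 = $2,982.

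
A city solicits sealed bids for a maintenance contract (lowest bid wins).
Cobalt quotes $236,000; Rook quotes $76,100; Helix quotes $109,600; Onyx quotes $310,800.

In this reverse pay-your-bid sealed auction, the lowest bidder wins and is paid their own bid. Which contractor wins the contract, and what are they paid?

Bids ranked: 76,100 (Rook) < 109,600 (Helix) < 236,000 (Cobalt) < 310,800 (Onyx)
Rook is lowest → is paid own bid, $76,100.

Rook is paid $76,100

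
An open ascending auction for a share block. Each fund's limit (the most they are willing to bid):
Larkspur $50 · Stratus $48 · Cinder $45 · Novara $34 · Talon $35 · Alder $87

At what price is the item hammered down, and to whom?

Sorting limits: 87 (Alder) > 50 (Larkspur) > 48 (Stratus) > 45 (Cinder) > 35 (Talon) > 34 (Novara)
Larkspur is the last rival to drop out, at $50; Alder remains and wins at that price.

Alder wins at $50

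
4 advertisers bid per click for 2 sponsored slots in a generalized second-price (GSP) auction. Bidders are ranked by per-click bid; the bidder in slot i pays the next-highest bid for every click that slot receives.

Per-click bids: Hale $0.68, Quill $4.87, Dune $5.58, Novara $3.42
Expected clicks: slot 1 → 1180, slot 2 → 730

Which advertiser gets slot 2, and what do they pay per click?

Quill; $3.42 per click

Ranked by bid: $5.58 (Dune) > $4.87 (Quill) > $3.42 (Novara) > …
Slot 2 goes to the second-ranked bidder, Quill, who pays the next bid down: $3.42/click.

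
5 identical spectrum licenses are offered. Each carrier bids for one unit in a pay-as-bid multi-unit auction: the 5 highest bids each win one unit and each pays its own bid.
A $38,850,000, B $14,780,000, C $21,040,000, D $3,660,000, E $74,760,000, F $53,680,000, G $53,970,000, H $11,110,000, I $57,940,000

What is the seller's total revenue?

Sorting: 74,760,000 (E), 57,940,000 (I), 53,970,000 (G), 53,680,000 (F), 38,850,000 (A), 21,040,000 (C), 14,780,000 (B), …
The 5 highest are E, I, G, F, A.
Total revenue = 74,760,000 + 57,940,000 + 53,970,000 + 53,680,000 + 38,850,000 = $279,200,000.

Total revenue: $279,200,000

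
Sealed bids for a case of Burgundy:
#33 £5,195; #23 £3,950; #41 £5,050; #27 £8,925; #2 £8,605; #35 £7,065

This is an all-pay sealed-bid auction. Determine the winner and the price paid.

#27 pays £8,925

All-pay sealed-bid auction: the highest bidder wins the item, but every bidder pays their own bid.
Bids ranked: 8,925 (#27) > 8,605 (#2) > 7,065 (#35) > 5,195 (#33) > 5,050 (#41) > 3,950 (#23)
#27 is highest and takes the item; every bidder forfeits their bid.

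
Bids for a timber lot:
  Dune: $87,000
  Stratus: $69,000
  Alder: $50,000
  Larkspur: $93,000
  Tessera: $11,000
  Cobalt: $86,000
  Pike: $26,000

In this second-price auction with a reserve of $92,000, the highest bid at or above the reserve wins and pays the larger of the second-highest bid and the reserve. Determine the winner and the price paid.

Bids in order: 93,000 (Larkspur) > 87,000 (Dune) > 86,000 (Cobalt) > 69,000 (Stratus) > 50,000 (Alder) > 26,000 (Pike) > …
Highest eligible bid: Larkspur at $93,000.
max(second-highest $87,000, reserve $92,000) = $92,000.

Larkspur pays $92,000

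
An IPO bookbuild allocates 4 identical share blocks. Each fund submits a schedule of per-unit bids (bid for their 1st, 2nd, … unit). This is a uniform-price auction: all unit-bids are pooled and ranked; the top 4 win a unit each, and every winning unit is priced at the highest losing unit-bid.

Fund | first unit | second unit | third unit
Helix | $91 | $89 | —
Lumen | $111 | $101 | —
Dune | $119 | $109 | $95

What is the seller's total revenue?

Total revenue: $380

All unit-bids, highest first — top 4: 119 (Dune-1), 111 (Lumen-1), 109 (Dune-2), 101 (Lumen-2)
The (k+1)-th unit-bid is $95.
Allocation: Dune 2, Lumen 2. Every unit priced at $95.
Revenue = 4 × 95 = $380.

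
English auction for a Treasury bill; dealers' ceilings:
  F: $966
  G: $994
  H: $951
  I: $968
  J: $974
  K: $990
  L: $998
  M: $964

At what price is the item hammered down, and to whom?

Limits ranked: 998 (L) > 994 (G) > 990 (K) > 974 (J) > 968 (I) > 966 (F) > …
Bidding ends when G exits at $994; L takes it.

L wins at $994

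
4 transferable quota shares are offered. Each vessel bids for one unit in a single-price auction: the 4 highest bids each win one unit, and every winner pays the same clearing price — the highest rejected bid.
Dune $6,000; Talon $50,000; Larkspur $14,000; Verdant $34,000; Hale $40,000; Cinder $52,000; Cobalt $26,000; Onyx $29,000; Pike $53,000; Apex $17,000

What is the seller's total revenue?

Total revenue: $136,000

Sorting: 53,000 (Pike), 52,000 (Cinder), 50,000 (Talon), 40,000 (Hale), 34,000 (Verdant), 29,000 (Onyx), …
Top 4: Pike, Cinder, Talon, Hale.
Clearing price = highest rejected bid = $34,000.
Total revenue = 4 × $34,000 = $136,000.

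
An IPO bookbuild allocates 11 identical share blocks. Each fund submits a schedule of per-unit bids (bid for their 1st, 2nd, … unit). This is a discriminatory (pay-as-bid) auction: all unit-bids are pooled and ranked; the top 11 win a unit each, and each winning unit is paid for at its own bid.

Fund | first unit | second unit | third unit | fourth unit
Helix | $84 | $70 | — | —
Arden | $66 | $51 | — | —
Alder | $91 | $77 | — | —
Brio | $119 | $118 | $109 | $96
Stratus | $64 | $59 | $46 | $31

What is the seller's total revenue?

Merging the schedules and taking the best 11: 119 (Brio-1), 118 (Brio-2), 109 (Brio-3), 96 (Brio-4), 91 (Alder-1), 84 (Helix-1), 77 (Alder-2), 70 (Helix-2), 66 (Arden-1), 64 (Stratus-1), 59 (Stratus-2)
Next rejected bid: $51 (not a price — pay-as-bid).
Each winning unit pays its own bid.
Revenue = 119 + 118 + 109 + 96 + 91 + 84 + 77 + 70 + 66 + 64 + 59 = $953.

Total revenue: $953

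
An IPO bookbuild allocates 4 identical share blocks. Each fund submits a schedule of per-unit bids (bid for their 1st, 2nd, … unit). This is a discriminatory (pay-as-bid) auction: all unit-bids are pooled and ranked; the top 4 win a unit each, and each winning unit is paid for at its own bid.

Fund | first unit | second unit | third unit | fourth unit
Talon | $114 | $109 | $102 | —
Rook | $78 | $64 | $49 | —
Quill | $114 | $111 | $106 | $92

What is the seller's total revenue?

Total revenue: $448

All unit-bids, highest first — top 4: 114 (Talon-1), 114 (Quill-1), 111 (Quill-2), 109 (Talon-2)
Next rejected bid: $106 (not a price — pay-as-bid).
Each winning unit pays its own bid.
Revenue = 114 + 114 + 111 + 109 = $448.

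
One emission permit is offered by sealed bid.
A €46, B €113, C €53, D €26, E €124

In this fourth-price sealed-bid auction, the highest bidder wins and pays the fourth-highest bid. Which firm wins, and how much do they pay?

E pays €46

Sorting bids: 124 (E) > 113 (B) > 53 (C) > 46 (A) > 26 (D)
E is highest; pays the fourth-highest bid, €46.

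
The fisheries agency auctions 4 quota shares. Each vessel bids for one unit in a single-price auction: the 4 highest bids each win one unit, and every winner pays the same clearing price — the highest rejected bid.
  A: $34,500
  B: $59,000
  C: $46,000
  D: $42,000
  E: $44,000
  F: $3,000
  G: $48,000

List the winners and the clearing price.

B, G, C, E; each pays $42,000

Bids ranked high→low: 59,000 (B), 48,000 (G), 46,000 (C), 44,000 (E), 42,000 (D), 34,500 (A), …
Top 4: B, G, C, E.
Highest unsuccessful bid: $42,000 → clearing price.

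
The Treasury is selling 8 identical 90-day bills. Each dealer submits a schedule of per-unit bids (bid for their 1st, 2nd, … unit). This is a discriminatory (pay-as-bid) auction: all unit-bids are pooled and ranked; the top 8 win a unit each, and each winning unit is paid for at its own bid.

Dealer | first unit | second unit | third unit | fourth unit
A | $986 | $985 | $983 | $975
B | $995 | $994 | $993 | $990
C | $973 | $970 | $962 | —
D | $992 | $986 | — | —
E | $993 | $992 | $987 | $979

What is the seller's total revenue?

Total revenue: $7,936

Pooled unit-bids ranked (top 8): 995 (B-1), 994 (B-2), 993 (B-3), 993 (E-1), 992 (D-1), 992 (E-2), 990 (B-4), 987 (E-3)
Next rejected bid: $986 (not a price — pay-as-bid).
Each winning unit pays its own bid.
Revenue = 995 + 994 + 993 + 993 + 992 + 992 + 990 + 987 = $7,936.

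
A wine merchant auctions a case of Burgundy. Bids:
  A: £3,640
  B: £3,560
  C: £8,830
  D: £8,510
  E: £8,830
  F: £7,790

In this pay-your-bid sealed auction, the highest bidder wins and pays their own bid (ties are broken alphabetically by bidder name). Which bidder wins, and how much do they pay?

C pays £8,830

Sorting bids: 8,830 (C) > 8,830 (E) > 8,510 (D) > 7,790 (F) > 3,640 (A) > 3,560 (B)
Tie at £8,830 → C wins by tie-break.
C has the highest bid and pays exactly that: £8,830.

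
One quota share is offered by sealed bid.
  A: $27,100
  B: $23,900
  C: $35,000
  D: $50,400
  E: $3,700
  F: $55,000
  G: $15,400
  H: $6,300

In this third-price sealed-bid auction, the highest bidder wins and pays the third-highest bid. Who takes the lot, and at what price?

F pays $35,000

Bids in order: 55,000 (F) > 50,400 (D) > 35,000 (C) > 27,100 (A) > 23,900 (B) > 15,400 (G) > …
F is highest; pays the third-highest bid, $35,000.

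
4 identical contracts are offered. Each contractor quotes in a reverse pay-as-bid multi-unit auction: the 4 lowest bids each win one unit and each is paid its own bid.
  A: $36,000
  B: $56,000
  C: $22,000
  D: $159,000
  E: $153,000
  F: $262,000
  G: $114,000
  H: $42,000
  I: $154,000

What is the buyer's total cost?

Total cost: $156,000

Ordering the bids: 22,000 (C), 36,000 (A), 42,000 (H), 56,000 (B), 114,000 (G), 153,000 (E), …
Lowest 4: C, A, H, B.
Total cost = 22,000 + 36,000 + 42,000 + 56,000 = $156,000.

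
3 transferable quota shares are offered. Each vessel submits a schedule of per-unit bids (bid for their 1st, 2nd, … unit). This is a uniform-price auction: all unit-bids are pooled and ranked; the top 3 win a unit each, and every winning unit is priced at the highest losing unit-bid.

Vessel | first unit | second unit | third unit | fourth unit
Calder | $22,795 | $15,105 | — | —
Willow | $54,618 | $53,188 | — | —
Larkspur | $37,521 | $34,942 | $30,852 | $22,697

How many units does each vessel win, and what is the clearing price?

Larkspur 1, Willow 2; clearing price $34,942

Pooled unit-bids ranked (top 3): 54,618 (Willow-1), 53,188 (Willow-2), 37,521 (Larkspur-1)
Highest rejected unit-bid = $34,942.
Allocation: Larkspur 1, Willow 2.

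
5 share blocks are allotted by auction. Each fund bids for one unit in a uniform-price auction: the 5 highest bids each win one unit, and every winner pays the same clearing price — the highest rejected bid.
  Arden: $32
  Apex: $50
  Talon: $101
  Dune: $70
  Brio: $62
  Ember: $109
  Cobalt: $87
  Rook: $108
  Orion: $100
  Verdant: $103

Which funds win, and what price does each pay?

Ember, Rook, Verdant, Talon, Orion; each pays $87

Bids ranked high→low: 109 (Ember), 108 (Rook), 103 (Verdant), 101 (Talon), 100 (Orion), 87 (Cobalt), 70 (Dune), …
Top 5: Ember, Rook, Verdant, Talon, Orion.
Highest unsuccessful bid: $87 → clearing price.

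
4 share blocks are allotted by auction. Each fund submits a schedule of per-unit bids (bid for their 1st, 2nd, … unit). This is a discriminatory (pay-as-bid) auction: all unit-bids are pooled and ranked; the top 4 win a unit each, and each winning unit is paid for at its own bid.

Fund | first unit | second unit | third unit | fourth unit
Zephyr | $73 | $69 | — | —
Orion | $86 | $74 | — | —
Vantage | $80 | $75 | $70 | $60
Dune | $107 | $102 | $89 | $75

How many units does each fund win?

All unit-bids, highest first — top 4: 107 (Dune-1), 102 (Dune-2), 89 (Dune-3), 86 (Orion-1)
Next rejected bid: $80 (not a price — pay-as-bid).
Allocation: Dune 3, Orion 1.

Dune 3, Orion 1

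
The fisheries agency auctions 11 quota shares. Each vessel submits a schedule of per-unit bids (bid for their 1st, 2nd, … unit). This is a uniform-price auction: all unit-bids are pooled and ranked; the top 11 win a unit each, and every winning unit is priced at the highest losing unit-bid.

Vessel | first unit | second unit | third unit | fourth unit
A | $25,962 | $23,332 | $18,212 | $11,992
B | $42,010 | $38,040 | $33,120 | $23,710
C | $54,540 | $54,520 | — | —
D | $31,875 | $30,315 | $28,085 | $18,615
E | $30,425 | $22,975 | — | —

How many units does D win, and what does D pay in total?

Merging the schedules and taking the best 11: 54,540 (C-1), 54,520 (C-2), 42,010 (B-1), 38,040 (B-2), 33,120 (B-3), 31,875 (D-1), 30,425 (E-1), 30,315 (D-2), 28,085 (D-3), 25,962 (A-1), 23,710 (B-4)
First bid not allocated: $23,332.
D wins 3 unit(s) at $23,332 each.

D: 3 units, pays $69,996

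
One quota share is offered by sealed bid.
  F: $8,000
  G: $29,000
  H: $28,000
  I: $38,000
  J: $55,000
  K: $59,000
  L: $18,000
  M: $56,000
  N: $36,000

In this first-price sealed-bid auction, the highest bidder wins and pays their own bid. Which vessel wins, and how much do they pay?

Sorting bids: 59,000 (K) > 56,000 (M) > 55,000 (J) > 38,000 (I) > 36,000 (N) > 29,000 (G) > …
K is highest → pays own bid, $59,000.

K pays $59,000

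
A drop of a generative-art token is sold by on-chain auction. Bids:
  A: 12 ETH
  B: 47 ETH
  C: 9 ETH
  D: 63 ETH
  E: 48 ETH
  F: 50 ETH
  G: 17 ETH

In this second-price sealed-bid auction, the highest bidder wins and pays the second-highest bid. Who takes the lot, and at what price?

D pays 50 ETH

Sorting bids: 63 (D) > 50 (F) > 48 (E) > 47 (B) > 17 (G) > 12 (A) > …
D wins with the highest bid; price is set by the runner-up at 50 ETH.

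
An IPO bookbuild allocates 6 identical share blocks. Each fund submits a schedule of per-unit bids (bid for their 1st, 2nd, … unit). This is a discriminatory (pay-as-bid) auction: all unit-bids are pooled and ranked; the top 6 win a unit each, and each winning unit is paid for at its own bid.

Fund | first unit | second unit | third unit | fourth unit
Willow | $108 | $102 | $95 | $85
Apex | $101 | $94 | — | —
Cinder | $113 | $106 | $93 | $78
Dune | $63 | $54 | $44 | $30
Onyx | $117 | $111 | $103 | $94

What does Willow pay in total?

Pooled unit-bids ranked (top 6): 117 (Onyx-1), 113 (Cinder-1), 111 (Onyx-2), 108 (Willow-1), 106 (Cinder-2), 103 (Onyx-3)
Next rejected bid: $102 (not a price — pay-as-bid).
Willow's winning unit-bids: 108 = $108.

Willow pays $108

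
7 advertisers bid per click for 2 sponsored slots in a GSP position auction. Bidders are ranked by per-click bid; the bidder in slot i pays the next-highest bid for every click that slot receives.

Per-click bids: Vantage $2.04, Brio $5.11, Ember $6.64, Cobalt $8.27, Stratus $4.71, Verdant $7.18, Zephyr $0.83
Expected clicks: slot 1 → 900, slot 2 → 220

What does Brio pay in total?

Brio pays $0.00

Ranked by bid: $8.27 (Cobalt) > $7.18 (Verdant) > $6.64 (Ember) > …
Brio ranks below slot 2 → no slot, pays nothing.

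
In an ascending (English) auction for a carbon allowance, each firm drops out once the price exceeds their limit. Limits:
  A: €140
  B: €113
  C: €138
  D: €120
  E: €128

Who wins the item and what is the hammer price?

A wins at €138

Limits in order: 140 (A) > 138 (C) > 128 (E) > 120 (D) > 113 (B)
Once the price passes €138, only A is left; the hammer falls at C's limit of €138.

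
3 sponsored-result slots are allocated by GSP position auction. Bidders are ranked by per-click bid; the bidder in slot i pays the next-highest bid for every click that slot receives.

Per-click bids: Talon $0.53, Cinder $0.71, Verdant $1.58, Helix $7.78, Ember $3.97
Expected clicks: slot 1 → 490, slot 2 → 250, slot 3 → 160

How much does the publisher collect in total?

Sorting advertisers: $7.78 (Helix) > $3.97 (Ember) > $1.58 (Verdant) > $0.71 (Cinder) > …
Slot 1: Helix pays $3.97 × 490 = $1945.30
Slot 2: Ember pays $1.58 × 250 = $395.00
Slot 3: Verdant pays $0.71 × 160 = $113.60
Total = $2453.90

Total revenue: $2453.90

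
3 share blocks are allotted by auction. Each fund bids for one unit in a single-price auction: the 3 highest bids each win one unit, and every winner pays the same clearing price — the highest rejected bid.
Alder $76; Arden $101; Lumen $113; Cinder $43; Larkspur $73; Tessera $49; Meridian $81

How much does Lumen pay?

Lumen pays $76

Sorting: 113 (Lumen), 101 (Arden), 81 (Meridian), 76 (Alder), 73 (Larkspur), …
The 3 highest are Lumen, Arden, Meridian.
Clearing price = highest rejected bid = $76.
Lumen wins → pays $76.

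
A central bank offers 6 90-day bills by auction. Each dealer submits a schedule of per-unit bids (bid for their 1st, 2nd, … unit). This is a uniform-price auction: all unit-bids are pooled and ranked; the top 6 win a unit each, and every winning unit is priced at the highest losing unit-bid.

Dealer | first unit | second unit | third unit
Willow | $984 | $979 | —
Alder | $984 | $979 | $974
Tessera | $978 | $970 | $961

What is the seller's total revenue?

Pooled unit-bids ranked (top 6): 984 (Willow-1), 984 (Alder-1), 979 (Willow-2), 979 (Alder-2), 978 (Tessera-1), 974 (Alder-3)
First bid not allocated: $970.
Allocation: Alder 3, Tessera 1, Willow 2. Every unit priced at $970.
Revenue = 6 × 970 = $5,820.

Total revenue: $5,820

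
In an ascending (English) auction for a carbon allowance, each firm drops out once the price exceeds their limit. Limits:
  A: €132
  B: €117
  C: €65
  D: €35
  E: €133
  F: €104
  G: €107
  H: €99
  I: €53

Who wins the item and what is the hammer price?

E wins at €132

Sorting limits: 133 (E) > 132 (A) > 117 (B) > 107 (G) > 104 (F) > 99 (H) > …
Once the price passes €132, only E is left; the hammer falls at A's limit of €132.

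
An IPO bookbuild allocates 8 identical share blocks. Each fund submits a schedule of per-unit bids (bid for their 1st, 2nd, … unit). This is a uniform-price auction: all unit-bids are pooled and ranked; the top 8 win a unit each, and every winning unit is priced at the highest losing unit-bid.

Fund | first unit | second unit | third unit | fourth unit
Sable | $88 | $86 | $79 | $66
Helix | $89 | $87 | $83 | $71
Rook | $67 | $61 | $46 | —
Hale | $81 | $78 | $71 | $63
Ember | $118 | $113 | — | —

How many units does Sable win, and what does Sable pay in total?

Merging the schedules and taking the best 8: 118 (Ember-1), 113 (Ember-2), 89 (Helix-1), 88 (Sable-1), 87 (Helix-2), 86 (Sable-2), 83 (Helix-3), 81 (Hale-1)
Highest rejected unit-bid = $79.
Sable wins 2 unit(s) at $79 each.

Sable: 2 units, pays $158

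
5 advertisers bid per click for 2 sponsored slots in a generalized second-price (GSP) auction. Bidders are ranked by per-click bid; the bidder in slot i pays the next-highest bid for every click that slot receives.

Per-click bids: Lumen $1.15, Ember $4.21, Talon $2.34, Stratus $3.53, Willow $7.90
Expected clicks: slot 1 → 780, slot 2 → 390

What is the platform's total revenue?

Ranked by bid: $7.90 (Willow) > $4.21 (Ember) > $3.53 (Stratus) > …
Slot 1: Willow pays $4.21 × 780 = $3283.80
Slot 2: Ember pays $3.53 × 390 = $1376.70
Total = $4660.50

Total revenue: $4660.50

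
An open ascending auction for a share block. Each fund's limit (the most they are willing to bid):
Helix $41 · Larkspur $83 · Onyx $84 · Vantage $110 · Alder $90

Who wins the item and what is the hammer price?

Vantage wins at $90

Limits in order: 110 (Vantage) > 90 (Alder) > 84 (Onyx) > 83 (Larkspur) > 41 (Helix)
Alder is the last rival to drop out, at $90; Vantage remains and wins at that price.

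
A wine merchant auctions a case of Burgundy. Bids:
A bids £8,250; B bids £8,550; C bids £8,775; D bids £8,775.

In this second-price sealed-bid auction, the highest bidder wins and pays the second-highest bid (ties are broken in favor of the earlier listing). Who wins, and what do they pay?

Sorting bids: 8,775 (C) > 8,775 (D) > 8,550 (B) > 8,250 (A)
Tie at £8,775 → C wins by tie-break.
Second-price: C pays D's bid of £8,775.

C pays £8,775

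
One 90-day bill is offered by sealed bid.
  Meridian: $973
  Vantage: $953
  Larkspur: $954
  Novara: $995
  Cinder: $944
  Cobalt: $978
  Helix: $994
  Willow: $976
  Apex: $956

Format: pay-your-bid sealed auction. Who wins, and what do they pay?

Pay-your-bid sealed auction: the highest bidder wins and pays their own bid.
Sorting bids: 995 (Novara) > 994 (Helix) > 978 (Cobalt) > 976 (Willow) > 973 (Meridian) > 956 (Apex) > …
Novara has the highest bid and pays exactly that: $995.

Novara pays $995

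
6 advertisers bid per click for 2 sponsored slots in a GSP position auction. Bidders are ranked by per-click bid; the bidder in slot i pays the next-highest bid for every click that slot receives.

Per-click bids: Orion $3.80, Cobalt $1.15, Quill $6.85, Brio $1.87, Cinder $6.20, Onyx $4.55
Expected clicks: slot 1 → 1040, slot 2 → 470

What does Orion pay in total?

Orion pays $0.00

Per-click bids in order: $6.85 (Quill) > $6.20 (Cinder) > $4.55 (Onyx) > …
Orion ranks below slot 2 → no slot, pays nothing.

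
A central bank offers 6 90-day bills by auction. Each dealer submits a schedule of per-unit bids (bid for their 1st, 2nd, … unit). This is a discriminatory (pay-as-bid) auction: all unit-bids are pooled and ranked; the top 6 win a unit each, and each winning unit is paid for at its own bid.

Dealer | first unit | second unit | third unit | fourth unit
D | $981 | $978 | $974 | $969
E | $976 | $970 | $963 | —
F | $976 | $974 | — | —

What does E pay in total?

E pays $976

All unit-bids, highest first — top 6: 981 (D-1), 978 (D-2), 976 (E-1), 976 (F-1), 974 (D-3), 974 (F-2)
Next rejected bid: $970 (not a price — pay-as-bid).
E's winning unit-bids: 976 = $976.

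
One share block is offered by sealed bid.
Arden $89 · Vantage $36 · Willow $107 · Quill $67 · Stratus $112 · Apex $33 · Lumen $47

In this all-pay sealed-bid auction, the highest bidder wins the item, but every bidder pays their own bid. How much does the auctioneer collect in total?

Total revenue: $491

Bids ranked: 112 (Stratus) > 107 (Willow) > 89 (Arden) > 67 (Quill) > 47 (Lumen) > 36 (Vantage) > …
Stratus wins with the top bid; all bids are sunk regardless.
Every bidder forfeits their bid regardless of winning.
Revenue = 89 + 36 + 107 + 67 + 112 + 33 + 47 = $491.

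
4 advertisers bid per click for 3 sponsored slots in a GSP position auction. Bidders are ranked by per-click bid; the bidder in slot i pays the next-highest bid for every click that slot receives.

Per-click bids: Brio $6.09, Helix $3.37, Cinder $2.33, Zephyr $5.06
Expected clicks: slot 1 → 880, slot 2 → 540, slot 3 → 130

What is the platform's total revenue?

Ranked by bid: $6.09 (Brio) > $5.06 (Zephyr) > $3.37 (Helix) > $2.33 (Cinder)
Slot 1: Brio pays $5.06 × 880 = $4452.80
Slot 2: Zephyr pays $3.37 × 540 = $1819.80
Slot 3: Helix pays $2.33 × 130 = $302.90
Total = $6575.50

Total revenue: $6575.50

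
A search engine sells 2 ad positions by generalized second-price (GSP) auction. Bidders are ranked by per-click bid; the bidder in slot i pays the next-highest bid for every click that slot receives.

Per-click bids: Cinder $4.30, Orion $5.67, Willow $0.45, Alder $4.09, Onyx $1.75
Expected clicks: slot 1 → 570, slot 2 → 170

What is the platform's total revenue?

Ranked by bid: $5.67 (Orion) > $4.30 (Cinder) > $4.09 (Alder) > …
Slot 1: Orion pays $4.30 × 570 = $2451.00
Slot 2: Cinder pays $4.09 × 170 = $695.30
Total = $3146.30

Total revenue: $3146.30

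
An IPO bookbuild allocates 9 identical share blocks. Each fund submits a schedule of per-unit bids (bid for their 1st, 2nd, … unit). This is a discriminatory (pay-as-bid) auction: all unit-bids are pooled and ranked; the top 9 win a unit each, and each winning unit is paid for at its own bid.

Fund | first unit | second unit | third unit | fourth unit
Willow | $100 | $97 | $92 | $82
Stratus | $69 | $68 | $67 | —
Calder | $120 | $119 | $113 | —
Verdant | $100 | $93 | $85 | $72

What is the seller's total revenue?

Total revenue: $919

Merging the schedules and taking the best 9: 120 (Calder-1), 119 (Calder-2), 113 (Calder-3), 100 (Willow-1), 100 (Verdant-1), 97 (Willow-2), 93 (Verdant-2), 92 (Willow-3), 85 (Verdant-3)
Next rejected bid: $82 (not a price — pay-as-bid).
Each winning unit pays its own bid.
Revenue = 120 + 119 + 113 + 100 + 100 + 97 + 93 + 92 + 85 = $919.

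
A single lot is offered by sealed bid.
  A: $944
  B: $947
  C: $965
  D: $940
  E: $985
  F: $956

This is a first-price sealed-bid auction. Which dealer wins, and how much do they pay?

Bids in order: 985 (E) > 965 (C) > 956 (F) > 947 (B) > 944 (A) > 940 (D)
First-price: E pays what they bid, $985.

E pays $985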